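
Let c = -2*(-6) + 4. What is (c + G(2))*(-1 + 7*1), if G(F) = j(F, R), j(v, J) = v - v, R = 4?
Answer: 96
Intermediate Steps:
j(v, J) = 0
c = 16 (c = 12 + 4 = 16)
G(F) = 0
(c + G(2))*(-1 + 7*1) = (16 + 0)*(-1 + 7*1) = 16*(-1 + 7) = 16*6 = 96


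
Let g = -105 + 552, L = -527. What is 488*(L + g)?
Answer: -39040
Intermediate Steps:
g = 447
488*(L + g) = 488*(-527 + 447) = 488*(-80) = -39040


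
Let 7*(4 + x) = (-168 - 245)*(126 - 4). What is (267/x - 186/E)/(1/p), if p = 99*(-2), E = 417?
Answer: 47880063/500539 ≈ 95.657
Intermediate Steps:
x = -7202 (x = -4 + ((-168 - 245)*(126 - 4))/7 = -4 + (-413*122)/7 = -4 + (⅐)*(-50386) = -4 - 7198 = -7202)
p = -198
(267/x - 186/E)/(1/p) = (267/(-7202) - 186/417)/(1/(-198)) = (267*(-1/7202) - 186*1/417)/(-1/198) = (-267/7202 - 62/139)*(-198) = -483637/1001078*(-198) = 47880063/500539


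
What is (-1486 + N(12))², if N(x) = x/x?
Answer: 2205225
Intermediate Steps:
N(x) = 1
(-1486 + N(12))² = (-1486 + 1)² = (-1485)² = 2205225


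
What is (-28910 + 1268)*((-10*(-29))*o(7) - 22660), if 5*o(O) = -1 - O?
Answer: 639193608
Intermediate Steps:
o(O) = -⅕ - O/5 (o(O) = (-1 - O)/5 = -⅕ - O/5)
(-28910 + 1268)*((-10*(-29))*o(7) - 22660) = (-28910 + 1268)*((-10*(-29))*(-⅕ - ⅕*7) - 22660) = -27642*(290*(-⅕ - 7/5) - 22660) = -27642*(290*(-8/5) - 22660) = -27642*(-464 - 22660) = -27642*(-23124) = 639193608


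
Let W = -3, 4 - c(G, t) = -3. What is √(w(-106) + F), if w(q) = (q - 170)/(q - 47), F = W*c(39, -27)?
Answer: I*√49929/51 ≈ 4.3813*I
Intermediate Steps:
c(G, t) = 7 (c(G, t) = 4 - 1*(-3) = 4 + 3 = 7)
F = -21 (F = -3*7 = -21)
w(q) = (-170 + q)/(-47 + q)
√(w(-106) + F) = √((-170 - 106)/(-47 - 106) - 21) = √(-276/(-153) - 21) = √(-1/153*(-276) - 21) = √(92/51 - 21) = √(-979/51) = I*√49929/51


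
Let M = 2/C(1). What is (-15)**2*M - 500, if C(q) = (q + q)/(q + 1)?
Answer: -50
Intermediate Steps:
C(q) = 2*q/(1 + q) (C(q) = (2*q)/(1 + q) = 2*q/(1 + q))
M = 2 (M = 2/((2*1/(1 + 1))) = 2/((2*1/2)) = 2/((2*1*(1/2))) = 2/1 = 2*1 = 2)
(-15)**2*M - 500 = (-15)**2*2 - 500 = 225*2 - 500 = 450 - 500 = -50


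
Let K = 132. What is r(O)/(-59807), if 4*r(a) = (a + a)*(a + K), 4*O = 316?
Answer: -16669/119614 ≈ -0.13936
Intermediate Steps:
O = 79 (O = (¼)*316 = 79)
r(a) = a*(132 + a)/2 (r(a) = ((a + a)*(a + 132))/4 = ((2*a)*(132 + a))/4 = (2*a*(132 + a))/4 = a*(132 + a)/2)
r(O)/(-59807) = ((½)*79*(132 + 79))/(-59807) = ((½)*79*211)*(-1/59807) = (16669/2)*(-1/59807) = -16669/119614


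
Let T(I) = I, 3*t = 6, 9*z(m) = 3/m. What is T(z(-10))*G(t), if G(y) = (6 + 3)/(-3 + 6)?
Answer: -1/10 ≈ -0.10000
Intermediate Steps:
z(m) = 1/(3*m) (z(m) = (3/m)/9 = 1/(3*m))
t = 2 (t = (1/3)*6 = 2)
G(y) = 3 (G(y) = 9/3 = 9*(1/3) = 3)
T(z(-10))*G(t) = ((1/3)/(-10))*3 = ((1/3)*(-1/10))*3 = -1/30*3 = -1/10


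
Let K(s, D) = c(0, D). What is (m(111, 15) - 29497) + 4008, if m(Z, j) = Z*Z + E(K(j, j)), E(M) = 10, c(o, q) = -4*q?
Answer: -13158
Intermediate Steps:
K(s, D) = -4*D
m(Z, j) = 10 + Z² (m(Z, j) = Z*Z + 10 = Z² + 10 = 10 + Z²)
(m(111, 15) - 29497) + 4008 = ((10 + 111²) - 29497) + 4008 = ((10 + 12321) - 29497) + 4008 = (12331 - 29497) + 4008 = -17166 + 4008 = -13158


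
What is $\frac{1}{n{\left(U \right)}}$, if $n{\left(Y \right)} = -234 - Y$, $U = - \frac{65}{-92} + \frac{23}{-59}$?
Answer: $- \frac{5428}{1271871} \approx -0.0042677$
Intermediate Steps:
$U = \frac{1719}{5428}$ ($U = \left(-65\right) \left(- \frac{1}{92}\right) + 23 \left(- \frac{1}{59}\right) = \frac{65}{92} - \frac{23}{59} = \frac{1719}{5428} \approx 0.31669$)
$\frac{1}{n{\left(U \right)}} = \frac{1}{-234 - \frac{1719}{5428}} = \frac{1}{- \frac{1271871}{5428}} = - \frac{5428}{1271871}$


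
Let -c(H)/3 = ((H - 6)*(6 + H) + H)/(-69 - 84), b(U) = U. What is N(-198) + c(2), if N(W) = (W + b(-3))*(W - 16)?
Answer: 731228/17 ≈ 43013.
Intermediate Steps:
N(W) = (-16 + W)*(-3 + W) (N(W) = (W - 3)*(W - 16) = (-3 + W)*(-16 + W) = (-16 + W)*(-3 + W))
c(H) = H/51 + (-6 + H)*(6 + H)/51 (c(H) = -3*((H - 6)*(6 + H) + H)/(-69 - 84) = -3*((-6 + H)*(6 + H) + H)/(-153) = -3*(H + (-6 + H)*(6 + H))*(-1)/153 = -3*(-H/153 - (-6 + H)*(6 + H)/153) = H/51 + (-6 + H)*(6 + H)/51)
N(-198) + c(2) = (48 + (-198)² - 19*(-198)) + (-12/17 + (1/51)*2 + (1/51)*2²) = (48 + 39204 + 3762) + (-12/17 + 2/51 + (1/51)*4) = 43014 + (-12/17 + 2/51 + 4/51) = 43014 - 10/17 = 731228/17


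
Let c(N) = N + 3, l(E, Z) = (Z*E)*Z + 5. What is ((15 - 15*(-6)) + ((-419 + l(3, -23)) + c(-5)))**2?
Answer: 1628176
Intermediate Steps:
l(E, Z) = 5 + E*Z**2 (l(E, Z) = (E*Z)*Z + 5 = E*Z**2 + 5 = 5 + E*Z**2)
c(N) = 3 + N
((15 - 15*(-6)) + ((-419 + l(3, -23)) + c(-5)))**2 = ((15 - 15*(-6)) + ((-419 + (5 + 3*(-23)**2)) + (3 - 5)))**2 = ((15 + 90) + ((-419 + (5 + 3*529)) - 2))**2 = (105 + ((-419 + (5 + 1587)) - 2))**2 = (105 + ((-419 + 1592) - 2))**2 = (105 + (1173 - 2))**2 = (105 + 1171)**2 = 1276**2 = 1628176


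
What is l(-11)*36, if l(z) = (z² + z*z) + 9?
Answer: 9036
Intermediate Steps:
l(z) = 9 + 2*z² (l(z) = (z² + z²) + 9 = 2*z² + 9 = 9 + 2*z²)
l(-11)*36 = (9 + 2*(-11)²)*36 = (9 + 2*121)*36 = (9 + 242)*36 = 251*36 = 9036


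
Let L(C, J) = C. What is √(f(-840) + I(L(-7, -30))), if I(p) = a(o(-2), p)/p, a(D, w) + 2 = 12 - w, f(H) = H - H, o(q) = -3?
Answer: I*√119/7 ≈ 1.5584*I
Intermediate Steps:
f(H) = 0
a(D, w) = 10 - w (a(D, w) = -2 + (12 - w) = 10 - w)
I(p) = (10 - p)/p
√(f(-840) + I(L(-7, -30))) = √(0 + (10 - 1*(-7))/(-7)) = √(0 - (10 + 7)/7) = √(0 - ⅐*17) = √(0 - 17/7) = √(-17/7) = I*√119/7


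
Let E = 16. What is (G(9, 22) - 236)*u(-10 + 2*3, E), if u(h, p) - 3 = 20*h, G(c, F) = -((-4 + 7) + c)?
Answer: 19096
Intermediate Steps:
G(c, F) = -3 - c (G(c, F) = -(3 + c) = -3 - c)
u(h, p) = 3 + 20*h
(G(9, 22) - 236)*u(-10 + 2*3, E) = ((-3 - 1*9) - 236)*(3 + 20*(-10 + 2*3)) = ((-3 - 9) - 236)*(3 + 20*(-10 + 6)) = (-12 - 236)*(3 + 20*(-4)) = -248*(3 - 80) = -248*(-77) = 19096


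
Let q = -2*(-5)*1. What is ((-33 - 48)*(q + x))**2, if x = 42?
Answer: 17740944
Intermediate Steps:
q = 10 (q = 10*1 = 10)
((-33 - 48)*(q + x))**2 = ((-33 - 48)*(10 + 42))**2 = (-81*52)**2 = (-4212)**2 = 17740944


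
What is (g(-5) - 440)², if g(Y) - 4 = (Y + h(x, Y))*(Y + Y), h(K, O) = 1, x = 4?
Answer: 156816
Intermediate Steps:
g(Y) = 4 + 2*Y*(1 + Y) (g(Y) = 4 + (Y + 1)*(Y + Y) = 4 + (1 + Y)*(2*Y) = 4 + 2*Y*(1 + Y))
(g(-5) - 440)² = ((4 + 2*(-5) + 2*(-5)²) - 440)² = ((4 - 10 + 2*25) - 440)² = ((4 - 10 + 50) - 440)² = (44 - 440)² = (-396)² = 156816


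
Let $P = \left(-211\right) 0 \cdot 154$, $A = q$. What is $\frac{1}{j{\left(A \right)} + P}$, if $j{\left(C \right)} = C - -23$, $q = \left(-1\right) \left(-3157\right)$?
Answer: $\frac{1}{3180} \approx 0.00031447$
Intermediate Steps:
$q = 3157$
$A = 3157$
$P = 0$ ($P = 0 \cdot 154 = 0$)
$j{\left(C \right)} = 23 + C$ ($j{\left(C \right)} = C + 23 = 23 + C$)
$\frac{1}{j{\left(A \right)} + P} = \frac{1}{\left(23 + 3157\right) + 0} = \frac{1}{3180 + 0} = \frac{1}{3180}$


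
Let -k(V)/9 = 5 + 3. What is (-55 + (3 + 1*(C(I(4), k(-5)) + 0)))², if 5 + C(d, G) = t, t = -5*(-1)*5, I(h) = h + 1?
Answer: 1024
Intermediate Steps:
I(h) = 1 + h
k(V) = -72 (k(V) = -9*(5 + 3) = -9*8 = -72)
t = 25 (t = 5*5 = 25)
C(d, G) = 20 (C(d, G) = -5 + 25 = 20)
(-55 + (3 + 1*(C(I(4), k(-5)) + 0)))² = (-55 + (3 + 1*(20 + 0)))² = (-55 + (3 + 1*20))² = (-55 + (3 + 20))² = (-55 + 23)² = (-32)² = 1024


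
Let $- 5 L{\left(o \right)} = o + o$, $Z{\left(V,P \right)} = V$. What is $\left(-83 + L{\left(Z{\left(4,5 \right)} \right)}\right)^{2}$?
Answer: $\frac{178929}{25} \approx 7157.2$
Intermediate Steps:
$L{\left(o \right)} = - \frac{2 o}{5}$ ($L{\left(o \right)} = - \frac{o + o}{5} = - \frac{2 o}{5}$)
$\left(-83 + L{\left(Z{\left(4,5 \right)} \right)}\right)^{2} = \left(-83 - \frac{8}{5}\right)^{2} = \left(- \frac{423}{5}\right)^{2} = \frac{178929}{25}$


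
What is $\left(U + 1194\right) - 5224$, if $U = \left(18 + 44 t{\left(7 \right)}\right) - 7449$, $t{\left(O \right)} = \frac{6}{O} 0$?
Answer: $-11461$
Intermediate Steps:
$t{\left(O \right)} = 0$
$U = -7431$ ($U = \left(18 + 44 \cdot 0\right) - 7449 = \left(18 + 0\right) - 7449 = 18 - 7449 = -7431$)
$\left(U + 1194\right) - 5224 = \left(-7431 + 1194\right) - 5224 = -6237 - 5224 = -11461$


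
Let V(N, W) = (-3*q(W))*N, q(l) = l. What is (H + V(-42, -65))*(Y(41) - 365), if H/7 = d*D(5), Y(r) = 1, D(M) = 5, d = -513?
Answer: 9516780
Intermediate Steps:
H = -17955 (H = 7*(-513*5) = 7*(-2565) = -17955)
V(N, W) = -3*N*W (V(N, W) = (-3*W)*N = -3*N*W)
(H + V(-42, -65))*(Y(41) - 365) = (-17955 - 3*(-42)*(-65))*(1 - 365) = (-17955 - 8190)*(-364) = -26145*(-364) = 9516780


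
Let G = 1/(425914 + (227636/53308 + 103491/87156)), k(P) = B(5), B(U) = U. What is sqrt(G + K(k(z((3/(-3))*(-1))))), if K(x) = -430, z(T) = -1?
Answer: I*sqrt(144362788498169191369211028658)/18322865958827 ≈ 20.736*I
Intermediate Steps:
k(P) = 5
G = 43019556/18322865958827 (G = 1/(425914 + (227636*(1/53308) + 103491*(1/87156))) = 1/(425914 + (56909/13327 + 3833/3228)) = 1/(425914 + 234784643/43019556) = 1/(18322865958827/43019556) = 43019556/18322865958827 ≈ 2.3479e-6)
sqrt(G + K(k(z((3/(-3))*(-1))))) = sqrt(43019556/18322865958827 - 430) = sqrt(-7878832319276054/18322865958827) = I*sqrt(144362788498169191369211028658)/18322865958827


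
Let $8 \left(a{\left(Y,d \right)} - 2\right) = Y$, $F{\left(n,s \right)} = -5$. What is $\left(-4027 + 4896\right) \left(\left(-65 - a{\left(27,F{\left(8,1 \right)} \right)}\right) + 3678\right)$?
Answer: $\frac{25080209}{8} \approx 3.135 \cdot 10^{6}$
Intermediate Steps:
$a{\left(Y,d \right)} = 2 + \frac{Y}{8}$
$\left(-4027 + 4896\right) \left(\left(-65 - a{\left(27,F{\left(8,1 \right)} \right)}\right) + 3678\right) = \left(-4027 + 4896\right) \left(\left(-65 - \left(2 + \frac{1}{8} \cdot 27\right)\right) + 3678\right) = 869 \left(\left(-65 - \left(2 + \frac{27}{8}\right)\right) + 3678\right) = 869 \left(\left(-65 - \frac{43}{8}\right) + 3678\right) = 869 \left(- \frac{563}{8} + 3678\right) = 869 \cdot \frac{28861}{8} = \frac{25080209}{8}$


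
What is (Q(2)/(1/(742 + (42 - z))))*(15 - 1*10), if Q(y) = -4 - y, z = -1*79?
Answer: -25890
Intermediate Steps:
z = -79
(Q(2)/(1/(742 + (42 - z))))*(15 - 1*10) = ((-4 - 1*2)/(1/(742 + (42 - 1*(-79)))))*(15 - 1*10) = ((-4 - 2)/(1/(742 + (42 + 79))))*(15 - 10) = -6/(1/(742 + 121))*5 = -6/(1/863)*5 = -6/1/863*5 = -6*863*5 = -5178*5 = -25890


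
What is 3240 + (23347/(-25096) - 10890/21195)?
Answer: 38280430171/11820216 ≈ 3238.6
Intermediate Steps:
3240 + (23347/(-25096) - 10890/21195) = 3240 + (23347*(-1/25096) - 10890*1/21195) = 3240 + (-23347/25096 - 242/471) = 3240 - 17069669/11820216 = 38280430171/11820216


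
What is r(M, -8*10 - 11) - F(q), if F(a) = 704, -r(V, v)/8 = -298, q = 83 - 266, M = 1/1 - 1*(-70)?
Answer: 1680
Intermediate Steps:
M = 71 (M = 1 + 70 = 71)
q = -183
r(V, v) = 2384 (r(V, v) = -8*(-298) = 2384)
r(M, -8*10 - 11) - F(q) = 2384 - 1*704 = 2384 - 704 = 1680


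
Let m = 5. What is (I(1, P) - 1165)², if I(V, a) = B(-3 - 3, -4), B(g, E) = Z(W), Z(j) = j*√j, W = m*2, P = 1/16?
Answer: 1358225 - 23300*√10 ≈ 1.2845e+6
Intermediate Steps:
P = 1/16 ≈ 0.062500
W = 10 (W = 5*2 = 10)
Z(j) = j^(3/2)
B(g, E) = 10*√10 (B(g, E) = 10^(3/2) = 10*√10)
I(V, a) = 10*√10
(I(1, P) - 1165)² = (10*√10 - 1165)² = (-1165 + 10*√10)²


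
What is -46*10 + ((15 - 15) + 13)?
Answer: -447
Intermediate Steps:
-46*10 + ((15 - 15) + 13) = -460 + (0 + 13) = -460 + 13 = -447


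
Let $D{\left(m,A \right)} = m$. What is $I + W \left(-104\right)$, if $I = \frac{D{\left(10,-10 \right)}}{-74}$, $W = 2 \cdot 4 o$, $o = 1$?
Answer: $- \frac{30789}{37} \approx -832.13$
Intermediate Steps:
$W = 8$ ($W = 2 \cdot 4 \cdot 1 = 8 \cdot 1 = 8$)
$I = - \frac{5}{37}$ ($I = \frac{10}{-74} = 10 \left(- \frac{1}{74}\right) = - \frac{5}{37} \approx -0.13514$)
$I + W \left(-104\right) = - \frac{5}{37} + 8 \left(-104\right) = - \frac{5}{37} - 832 = - \frac{30789}{37}$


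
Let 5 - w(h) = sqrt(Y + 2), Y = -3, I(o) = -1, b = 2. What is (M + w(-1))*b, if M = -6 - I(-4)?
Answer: -2*I ≈ -2.0*I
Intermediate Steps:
w(h) = 5 - I (w(h) = 5 - sqrt(-3 + 2) = 5 - sqrt(-1) = 5 - I)
M = -5 (M = -6 - 1*(-1) = -6 + 1 = -5)
(M + w(-1))*b = (-5 + (5 - I))*2 = -I*2 = -2*I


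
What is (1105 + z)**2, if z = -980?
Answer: 15625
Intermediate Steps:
(1105 + z)**2 = (1105 - 980)**2 = 125**2 = 15625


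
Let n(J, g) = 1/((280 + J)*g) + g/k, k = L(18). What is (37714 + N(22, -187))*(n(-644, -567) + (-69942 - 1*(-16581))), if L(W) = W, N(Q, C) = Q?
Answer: -103958635540426/51597 ≈ -2.0148e+9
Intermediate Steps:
k = 18
n(J, g) = g/18 + 1/(g*(280 + J)) (n(J, g) = 1/((280 + J)*g) + g/18 = 1/(g*(280 + J)) + g*(1/18) = 1/(g*(280 + J)) + g/18 = g/18 + 1/(g*(280 + J)))
(37714 + N(22, -187))*(n(-644, -567) + (-69942 - 1*(-16581))) = (37714 + 22)*((1/18)*(18 + 280*(-567)² - 644*(-567)²)/(-567*(280 - 644)) + (-69942 - 1*(-16581))) = 37736*((1/18)*(-1/567)*(18 + 280*321489 - 644*321489)/(-364) + (-69942 + 16581)) = 37736*((1/18)*(-1/567)*(-1/364)*(18 + 90016920 - 207038916) - 53361) = 37736*((1/18)*(-1/567)*(-1/364)*(-117021978) - 53361) = 37736*(-6501221/206388 - 53361) = 37736*(-11019571289/206388) = -103958635540426/51597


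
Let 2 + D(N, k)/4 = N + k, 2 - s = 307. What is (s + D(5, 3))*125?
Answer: -35125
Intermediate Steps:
s = -305 (s = 2 - 1*307 = 2 - 307 = -305)
D(N, k) = -8 + 4*N + 4*k (D(N, k) = -8 + 4*(N + k) = -8 + (4*N + 4*k) = -8 + 4*N + 4*k)
(s + D(5, 3))*125 = (-305 + (-8 + 4*5 + 4*3))*125 = (-305 + (-8 + 20 + 12))*125 = (-305 + 24)*125 = -281*125 = -35125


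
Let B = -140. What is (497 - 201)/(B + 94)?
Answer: -148/23 ≈ -6.4348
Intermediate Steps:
(497 - 201)/(B + 94) = (497 - 201)/(-140 + 94) = 296/(-46) = 296*(-1/46) = -148/23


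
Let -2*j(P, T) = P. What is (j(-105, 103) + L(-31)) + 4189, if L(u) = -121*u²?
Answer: -224079/2 ≈ -1.1204e+5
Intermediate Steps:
j(P, T) = -P/2
(j(-105, 103) + L(-31)) + 4189 = (-½*(-105) - 121*(-31)²) + 4189 = (105/2 - 121*961) + 4189 = (105/2 - 116281) + 4189 = -232457/2 + 4189 = -224079/2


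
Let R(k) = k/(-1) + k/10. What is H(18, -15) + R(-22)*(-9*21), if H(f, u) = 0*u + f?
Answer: -18621/5 ≈ -3724.2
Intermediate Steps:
H(f, u) = f (H(f, u) = 0 + f = f)
R(k) = -9*k/10 (R(k) = k*(-1) + k*(1/10) = -k + k/10 = -9*k/10)
H(18, -15) + R(-22)*(-9*21) = 18 + (-9/10*(-22))*(-9*21) = 18 + (99/5)*(-189) = 18 - 18711/5 = -18621/5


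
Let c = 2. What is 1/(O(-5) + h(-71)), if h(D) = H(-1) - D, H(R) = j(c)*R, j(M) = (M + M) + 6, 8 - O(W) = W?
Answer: 1/74 ≈ 0.013514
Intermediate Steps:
O(W) = 8 - W
j(M) = 6 + 2*M (j(M) = 2*M + 6 = 6 + 2*M)
H(R) = 10*R (H(R) = (6 + 2*2)*R = (6 + 4)*R = 10*R)
h(D) = -10 - D (h(D) = 10*(-1) - D = -10 - D)
1/(O(-5) + h(-71)) = 1/((8 - 1*(-5)) + (-10 - 1*(-71))) = 1/((8 + 5) + (-10 + 71)) = 1/(13 + 61) = 1/74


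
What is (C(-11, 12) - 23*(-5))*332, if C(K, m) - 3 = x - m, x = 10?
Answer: 38512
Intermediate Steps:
C(K, m) = 13 - m (C(K, m) = 3 + (10 - m) = 13 - m)
(C(-11, 12) - 23*(-5))*332 = ((13 - 1*12) - 23*(-5))*332 = ((13 - 12) + 115)*332 = (1 + 115)*332 = 116*332 = 38512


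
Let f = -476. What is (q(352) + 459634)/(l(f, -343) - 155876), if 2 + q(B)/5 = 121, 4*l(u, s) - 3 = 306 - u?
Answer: -1840916/622719 ≈ -2.9563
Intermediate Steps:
l(u, s) = 309/4 - u/4 (l(u, s) = ¾ + (306 - u)/4 = ¾ + (153/2 - u/4) = 309/4 - u/4)
q(B) = 595 (q(B) = -10 + 5*121 = -10 + 605 = 595)
(q(352) + 459634)/(l(f, -343) - 155876) = (595 + 459634)/((309/4 - ¼*(-476)) - 155876) = 460229/((309/4 + 119) - 155876) = 460229/(785/4 - 155876) = 460229/(-622719/4) = 460229*(-4/622719) = -1840916/622719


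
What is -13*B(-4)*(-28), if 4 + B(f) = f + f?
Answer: -4368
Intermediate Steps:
B(f) = -4 + 2*f (B(f) = -4 + (f + f) = -4 + 2*f)
-13*B(-4)*(-28) = -13*(-4 + 2*(-4))*(-28) = -13*(-4 - 8)*(-28) = -13*(-12)*(-28) = 156*(-28) = -4368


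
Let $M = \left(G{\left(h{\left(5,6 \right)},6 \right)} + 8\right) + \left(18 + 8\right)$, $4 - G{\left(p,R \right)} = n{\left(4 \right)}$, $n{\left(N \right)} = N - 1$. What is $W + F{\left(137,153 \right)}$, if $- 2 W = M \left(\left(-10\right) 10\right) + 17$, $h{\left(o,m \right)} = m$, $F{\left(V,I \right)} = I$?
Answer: $\frac{3789}{2} \approx 1894.5$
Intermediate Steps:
$n{\left(N \right)} = -1 + N$ ($n{\left(N \right)} = N - 1 = -1 + N$)
$G{\left(p,R \right)} = 1$ ($G{\left(p,R \right)} = 4 - \left(-1 + 4\right) = 4 - 3 = 1$)
$M = 35$ ($M = \left(1 + 8\right) + \left(18 + 8\right) = 9 + 26 = 35$)
$W = \frac{3483}{2}$ ($W = - \frac{35 \left(\left(-10\right) 10\right) + 17}{2} = - \frac{35 \left(-100\right) + 17}{2} = - \frac{-3500 + 17}{2} = \left(- \frac{1}{2}\right) \left(-3483\right) = \frac{3483}{2} \approx 1741.5$)
$W + F{\left(137,153 \right)} = \frac{3483}{2} + 153 = \frac{3789}{2}$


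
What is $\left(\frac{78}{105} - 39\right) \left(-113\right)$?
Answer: $\frac{151307}{35} \approx 4323.1$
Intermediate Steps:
$\left(\frac{78}{105} - 39\right) \left(-113\right) = \left(78 \cdot \frac{1}{105} - 39\right) \left(-113\right) = \left(\frac{26}{35} - 39\right) \left(-113\right) = \left(- \frac{1339}{35}\right) \left(-113\right) = \frac{151307}{35}$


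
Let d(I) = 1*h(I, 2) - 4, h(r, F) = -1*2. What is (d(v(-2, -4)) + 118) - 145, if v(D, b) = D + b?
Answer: -33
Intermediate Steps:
h(r, F) = -2
d(I) = -6 (d(I) = 1*(-2) - 4 = -2 - 4 = -6)
(d(v(-2, -4)) + 118) - 145 = (-6 + 118) - 145 = 112 - 145 = -33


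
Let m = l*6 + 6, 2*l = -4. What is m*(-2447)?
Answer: 14682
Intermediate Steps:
l = -2 (l = (½)*(-4) = -2)
m = -6 (m = -2*6 + 6 = -12 + 6 = -6)
m*(-2447) = -6*(-2447) = 14682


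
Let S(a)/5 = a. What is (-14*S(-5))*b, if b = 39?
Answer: 13650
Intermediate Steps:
S(a) = 5*a
(-14*S(-5))*b = -70*(-5)*39 = -14*(-25)*39 = 350*39 = 13650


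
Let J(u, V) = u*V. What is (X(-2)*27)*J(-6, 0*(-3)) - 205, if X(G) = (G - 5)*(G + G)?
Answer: -205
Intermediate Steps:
J(u, V) = V*u
X(G) = 2*G*(-5 + G) (X(G) = (-5 + G)*(2*G) = 2*G*(-5 + G))
(X(-2)*27)*J(-6, 0*(-3)) - 205 = ((2*(-2)*(-5 - 2))*27)*((0*(-3))*(-6)) - 205 = ((2*(-2)*(-7))*27)*(0*(-6)) - 205 = (28*27)*0 - 205 = 756*0 - 205 = 0 - 205 = -205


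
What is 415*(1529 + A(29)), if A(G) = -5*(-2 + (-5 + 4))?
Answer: 640760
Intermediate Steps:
A(G) = 15 (A(G) = -5*(-2 - 1) = -5*(-3) = 15)
415*(1529 + A(29)) = 415*(1529 + 15) = 415*1544 = 640760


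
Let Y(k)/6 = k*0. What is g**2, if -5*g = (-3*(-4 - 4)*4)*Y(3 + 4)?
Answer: 0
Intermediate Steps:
Y(k) = 0 (Y(k) = 6*(k*0) = 6*0 = 0)
g = 0 (g = -(-3*(-4 - 4)*4)*0/5 = -(-(-24)*4)*0/5 = -(-3*(-32))*0/5 = -96*0/5 = -1/5*0 = 0)
g**2 = 0**2 = 0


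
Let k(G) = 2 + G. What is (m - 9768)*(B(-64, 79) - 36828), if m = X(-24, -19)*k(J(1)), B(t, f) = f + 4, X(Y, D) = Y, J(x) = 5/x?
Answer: 365098320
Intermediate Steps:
B(t, f) = 4 + f
m = -168 (m = -24*(2 + 5/1) = -24*(2 + 5*1) = -24*(2 + 5) = -24*7 = -168)
(m - 9768)*(B(-64, 79) - 36828) = (-168 - 9768)*((4 + 79) - 36828) = -9936*(83 - 36828) = -9936*(-36745) = 365098320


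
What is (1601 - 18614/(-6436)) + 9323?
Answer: 35162739/3218 ≈ 10927.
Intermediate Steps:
(1601 - 18614/(-6436)) + 9323 = (1601 - 18614*(-1/6436)) + 9323 = (1601 + 9307/3218) + 9323 = 5161325/3218 + 9323 = 35162739/3218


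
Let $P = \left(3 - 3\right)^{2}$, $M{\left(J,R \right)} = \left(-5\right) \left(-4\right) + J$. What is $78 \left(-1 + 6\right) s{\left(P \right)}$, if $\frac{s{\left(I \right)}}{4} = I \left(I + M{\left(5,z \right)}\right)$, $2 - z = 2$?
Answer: $0$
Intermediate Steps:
$z = 0$ ($z = 2 - 2 = 0$)
$M{\left(J,R \right)} = 20 + J$
$P = 0$ ($P = 0^{2} = 0$)
$s{\left(I \right)} = 4 I \left(25 + I\right)$ ($s{\left(I \right)} = 4 I \left(I + \left(20 + 5\right)\right) = 4 I \left(I + 25\right) = 4 I \left(25 + I\right)$)
$78 \left(-1 + 6\right) s{\left(P \right)} = 78 \left(-1 + 6\right) 4 \cdot 0 \left(25 + 0\right) = 78 \cdot 5 \cdot 4 \cdot 0 \cdot 25 = 390 \cdot 0 = 0$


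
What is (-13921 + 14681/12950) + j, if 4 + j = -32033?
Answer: -595141419/12950 ≈ -45957.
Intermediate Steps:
j = -32037 (j = -4 - 32033 = -32037)
(-13921 + 14681/12950) + j = (-13921 + 14681/12950) - 32037 = -180262269/12950 - 32037 = -595141419/12950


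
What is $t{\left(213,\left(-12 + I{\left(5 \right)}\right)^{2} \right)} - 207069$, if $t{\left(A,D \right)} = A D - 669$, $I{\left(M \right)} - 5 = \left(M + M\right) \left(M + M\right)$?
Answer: $1634499$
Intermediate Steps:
$I{\left(M \right)} = 5 + 4 M^{2}$ ($I{\left(M \right)} = 5 + \left(M + M\right) \left(M + M\right) = 5 + 2 M 2 M = 5 + 4 M^{2}$)
$t{\left(A,D \right)} = -669 + A D$
$t{\left(213,\left(-12 + I{\left(5 \right)}\right)^{2} \right)} - 207069 = \left(-669 + 213 \left(-12 + \left(5 + 4 \cdot 5^{2}\right)\right)^{2}\right) - 207069 = \left(-669 + 213 \left(-12 + \left(5 + 4 \cdot 25\right)\right)^{2}\right) - 207069 = \left(-669 + 213 \left(-12 + \left(5 + 100\right)\right)^{2}\right) - 207069 = \left(-669 + 213 \left(-12 + 105\right)^{2}\right) - 207069 = \left(-669 + 213 \cdot 93^{2}\right) - 207069 = \left(-669 + 213 \cdot 8649\right) - 207069 = \left(-669 + 1842237\right) - 207069 = 1841568 - 207069 = 1634499$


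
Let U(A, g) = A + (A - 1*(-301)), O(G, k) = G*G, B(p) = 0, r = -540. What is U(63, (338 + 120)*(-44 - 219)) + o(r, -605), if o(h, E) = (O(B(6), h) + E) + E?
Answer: -783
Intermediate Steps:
O(G, k) = G²
o(h, E) = 2*E (o(h, E) = (0² + E) + E = (0 + E) + E = E + E = 2*E)
U(A, g) = 301 + 2*A (U(A, g) = A + (A + 301) = A + (301 + A) = 301 + 2*A)
U(63, (338 + 120)*(-44 - 219)) + o(r, -605) = (301 + 2*63) + 2*(-605) = (301 + 126) - 1210 = 427 - 1210 = -783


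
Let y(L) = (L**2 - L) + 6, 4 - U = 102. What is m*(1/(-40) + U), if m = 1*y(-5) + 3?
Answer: -152919/40 ≈ -3823.0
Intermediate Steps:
U = -98 (U = 4 - 1*102 = 4 - 102 = -98)
y(L) = 6 + L**2 - L
m = 39 (m = 1*(6 + (-5)**2 - 1*(-5)) + 3 = 1*(6 + 25 + 5) + 3 = 1*36 + 3 = 36 + 3 = 39)
m*(1/(-40) + U) = 39*(1/(-40) - 98) = 39*(-1/40 - 98) = 39*(-3921/40) = -152919/40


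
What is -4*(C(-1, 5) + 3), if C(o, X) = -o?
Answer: -16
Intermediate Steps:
-4*(C(-1, 5) + 3) = -4*(-1*(-1) + 3) = -4*(1 + 3) = -4*4 = -16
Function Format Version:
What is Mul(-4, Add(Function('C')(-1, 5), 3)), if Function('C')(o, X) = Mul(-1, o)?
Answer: -16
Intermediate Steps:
Mul(-4, Add(Function('C')(-1, 5), 3)) = Mul(-4, Add(Mul(-1, -1), 3)) = Mul(-4, Add(1, 3)) = Mul(-4, 4) = -16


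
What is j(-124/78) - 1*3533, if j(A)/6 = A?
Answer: -46053/13 ≈ -3542.5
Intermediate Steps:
j(A) = 6*A
j(-124/78) - 1*3533 = 6*(-124/78) - 1*3533 = 6*(-124*1/78) - 3533 = 6*(-62/39) - 3533 = -124/13 - 3533 = -46053/13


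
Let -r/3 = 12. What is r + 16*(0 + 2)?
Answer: -4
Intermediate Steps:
r = -36 (r = -3*12 = -36)
r + 16*(0 + 2) = -36 + 16*(0 + 2) = -36 + 16*2 = -36 + 32 = -4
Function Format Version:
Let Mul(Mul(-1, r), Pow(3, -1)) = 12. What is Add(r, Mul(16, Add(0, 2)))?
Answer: -4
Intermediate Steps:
r = -36 (r = Mul(-3, 12) = -36)
Add(r, Mul(16, Add(0, 2))) = Add(-36, Mul(16, Add(0, 2))) = Add(-36, Mul(16, 2)) = Add(-36, 32) = -4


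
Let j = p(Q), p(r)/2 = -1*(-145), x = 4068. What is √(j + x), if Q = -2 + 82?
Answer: √4358 ≈ 66.015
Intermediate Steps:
Q = 80
p(r) = 290 (p(r) = 2*(-1*(-145)) = 2*145 = 290)
j = 290
√(j + x) = √(290 + 4068) = √4358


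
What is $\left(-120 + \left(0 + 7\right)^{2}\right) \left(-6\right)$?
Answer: $426$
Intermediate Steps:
$\left(-120 + \left(0 + 7\right)^{2}\right) \left(-6\right) = \left(-120 + 7^{2}\right) \left(-6\right) = \left(-120 + 49\right) \left(-6\right) = \left(-71\right) \left(-6\right) = 426$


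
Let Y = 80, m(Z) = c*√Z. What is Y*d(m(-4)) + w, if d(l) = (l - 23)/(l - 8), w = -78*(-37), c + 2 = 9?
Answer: 39038/13 + 840*I/13 ≈ 3002.9 + 64.615*I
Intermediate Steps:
c = 7 (c = -2 + 9 = 7)
m(Z) = 7*√Z
w = 2886
d(l) = (-23 + l)/(-8 + l)
Y*d(m(-4)) + w = 80*((-23 + 7*√(-4))/(-8 + 7*√(-4))) + 2886 = 80*((-23 + 7*(2*I))/(-8 + 7*(2*I))) + 2886 = 80*((-23 + 14*I)/(-8 + 14*I)) + 2886 = 80*(((-8 - 14*I)/260)*(-23 + 14*I)) + 2886 = 80*((-23 + 14*I)*(-8 - 14*I)/260) + 2886 = 4*(-23 + 14*I)*(-8 - 14*I)/13 + 2886 = 2886 + 4*(-23 + 14*I)*(-8 - 14*I)/13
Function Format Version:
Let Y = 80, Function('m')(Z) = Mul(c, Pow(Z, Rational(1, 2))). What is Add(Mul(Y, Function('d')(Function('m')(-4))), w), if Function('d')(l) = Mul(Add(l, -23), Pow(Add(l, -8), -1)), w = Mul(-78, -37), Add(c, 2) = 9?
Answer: Add(Rational(39038, 13), Mul(Rational(840, 13), I)) ≈ Add(3002.9, Mul(64.615, I))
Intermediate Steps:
c = 7 (c = Add(-2, 9) = 7)
Function('m')(Z) = Mul(7, Pow(Z, Rational(1, 2)))
w = 2886
Function('d')(l) = Mul(Pow(Add(-8, l), -1), Add(-23, l)) (Function('d')(l) = Mul(Add(-23, l), Pow(Add(-8, l), -1)) = Mul(Pow(Add(-8, l), -1), Add(-23, l)))
Add(Mul(Y, Function('d')(Function('m')(-4))), w) = Add(Mul(80, Mul(Pow(Add(-8, Mul(7, Pow(-4, Rational(1, 2)))), -1), Add(-23, Mul(7, Pow(-4, Rational(1, 2)))))), 2886) = Add(Mul(80, Mul(Pow(Add(-8, Mul(7, Mul(2, I))), -1), Add(-23, Mul(7, Mul(2, I))))), 2886) = Add(Mul(80, Mul(Pow(Add(-8, Mul(14, I)), -1), Add(-23, Mul(14, I)))), 2886) = Add(Mul(80, Mul(Mul(Rational(1, 260), Add(-8, Mul(-14, I))), Add(-23, Mul(14, I)))), 2886) = Add(Mul(80, Mul(Rational(1, 260), Add(-23, Mul(14, I)), Add(-8, Mul(-14, I)))), 2886) = Add(Mul(Rational(4, 13), Add(-23, Mul(14, I)), Add(-8, Mul(-14, I))), 2886) = Add(2886, Mul(Rational(4, 13), Add(-23, Mul(14, I)), Add(-8, Mul(-14, I))))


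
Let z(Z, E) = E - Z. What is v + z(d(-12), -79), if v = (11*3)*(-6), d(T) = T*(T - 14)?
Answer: -589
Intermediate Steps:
d(T) = T*(-14 + T)
v = -198 (v = 33*(-6) = -198)
v + z(d(-12), -79) = -198 + (-79 - (-12)*(-14 - 12)) = -198 + (-79 - (-12)*(-26)) = -198 + (-79 - 1*312) = -198 + (-79 - 312) = -198 - 391 = -589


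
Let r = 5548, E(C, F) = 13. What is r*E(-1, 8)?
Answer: 72124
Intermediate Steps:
r*E(-1, 8) = 5548*13 = 72124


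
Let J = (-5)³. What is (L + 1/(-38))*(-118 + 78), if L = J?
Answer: 95020/19 ≈ 5001.1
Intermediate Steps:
J = -125
L = -125
(L + 1/(-38))*(-118 + 78) = (-125 + 1/(-38))*(-118 + 78) = (-125 - 1/38)*(-40) = -4751/38*(-40) = 95020/19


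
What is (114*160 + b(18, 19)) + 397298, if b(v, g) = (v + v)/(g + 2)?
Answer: 2908778/7 ≈ 4.1554e+5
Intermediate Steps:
b(v, g) = 2*v/(2 + g) (b(v, g) = (2*v)/(2 + g) = 2*v/(2 + g))
(114*160 + b(18, 19)) + 397298 = (114*160 + 2*18/(2 + 19)) + 397298 = (18240 + 2*18/21) + 397298 = (18240 + 2*18*(1/21)) + 397298 = (18240 + 12/7) + 397298 = 127692/7 + 397298 = 2908778/7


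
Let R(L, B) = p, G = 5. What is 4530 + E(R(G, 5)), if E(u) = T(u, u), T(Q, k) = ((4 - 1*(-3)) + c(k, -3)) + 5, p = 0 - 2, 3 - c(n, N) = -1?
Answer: 4546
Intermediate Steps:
c(n, N) = 4 (c(n, N) = 3 - 1*(-1) = 3 + 1 = 4)
p = -2
R(L, B) = -2
T(Q, k) = 16 (T(Q, k) = ((4 - 1*(-3)) + 4) + 5 = ((4 + 3) + 4) + 5 = (7 + 4) + 5 = 11 + 5 = 16)
E(u) = 16
4530 + E(R(G, 5)) = 4530 + 16 = 4546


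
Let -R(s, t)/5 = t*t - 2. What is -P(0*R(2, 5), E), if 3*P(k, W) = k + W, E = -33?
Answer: 11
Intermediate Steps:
R(s, t) = 10 - 5*t² (R(s, t) = -5*(t*t - 2) = -5*(t² - 2) = -5*(-2 + t²) = 10 - 5*t²)
P(k, W) = W/3 + k/3 (P(k, W) = (k + W)/3 = (W + k)/3 = W/3 + k/3)
-P(0*R(2, 5), E) = -((⅓)*(-33) + (0*(10 - 5*5²))/3) = -(-11 + (0*(10 - 5*25))/3) = -(-11 + (0*(10 - 125))/3) = -(-11 + (0*(-115))/3) = -(-11 + (⅓)*0) = -(-11 + 0) = -1*(-11) = 11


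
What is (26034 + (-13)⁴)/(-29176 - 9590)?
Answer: -54595/38766 ≈ -1.4083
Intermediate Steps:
(26034 + (-13)⁴)/(-29176 - 9590) = (26034 + 28561)/(-38766) = 54595*(-1/38766) = -54595/38766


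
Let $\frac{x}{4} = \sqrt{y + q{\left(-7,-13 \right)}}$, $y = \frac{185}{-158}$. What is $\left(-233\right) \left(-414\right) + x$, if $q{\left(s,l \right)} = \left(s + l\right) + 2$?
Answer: $96462 + \frac{2 i \sqrt{478582}}{79} \approx 96462.0 + 17.514 i$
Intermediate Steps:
$q{\left(s,l \right)} = 2 + l + s$ ($q{\left(s,l \right)} = \left(l + s\right) + 2 = 2 + l + s$)
$y = - \frac{185}{158}$ ($y = 185 \left(- \frac{1}{158}\right) = - \frac{185}{158} \approx -1.1709$)
$x = \frac{2 i \sqrt{478582}}{79}$ ($x = 4 \sqrt{- \frac{185}{158} - 18} = 4 \sqrt{- \frac{3029}{158}} = 4 \frac{i \sqrt{478582}}{158} = \frac{2 i \sqrt{478582}}{79} \approx 17.514 i$)
$\left(-233\right) \left(-414\right) + x = \left(-233\right) \left(-414\right) + \frac{2 i \sqrt{478582}}{79} = 96462 + \frac{2 i \sqrt{478582}}{79}$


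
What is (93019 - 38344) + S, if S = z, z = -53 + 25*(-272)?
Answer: 47822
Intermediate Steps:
z = -6853 (z = -53 - 6800 = -6853)
S = -6853
(93019 - 38344) + S = (93019 - 38344) - 6853 = 54675 - 6853 = 47822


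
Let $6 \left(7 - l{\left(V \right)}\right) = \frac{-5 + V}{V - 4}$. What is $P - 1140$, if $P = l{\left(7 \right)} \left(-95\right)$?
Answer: $- \frac{16150}{9} \approx -1794.4$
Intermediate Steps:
$l{\left(V \right)} = 7 - \frac{-5 + V}{6 \left(-4 + V\right)}$ ($l{\left(V \right)} = 7 - \frac{\left(-5 + V\right) \frac{1}{V - 4}}{6} = 7 - \frac{\left(-5 + V\right) \frac{1}{-4 + V}}{6} = 7 - \frac{\frac{1}{-4 + V} \left(-5 + V\right)}{6} = 7 - \frac{-5 + V}{6 \left(-4 + V\right)}$)
$P = - \frac{5890}{9}$ ($P = \frac{-163 + 41 \cdot 7}{6 \left(-4 + 7\right)} \left(-95\right) = \frac{-163 + 287}{6 \cdot 3} \left(-95\right) = \frac{1}{6} \cdot \frac{1}{3} \cdot 124 \left(-95\right) = \frac{62}{9} \left(-95\right) = - \frac{5890}{9} \approx -654.44$)
$P - 1140 = - \frac{5890}{9} - 1140 = - \frac{16150}{9}$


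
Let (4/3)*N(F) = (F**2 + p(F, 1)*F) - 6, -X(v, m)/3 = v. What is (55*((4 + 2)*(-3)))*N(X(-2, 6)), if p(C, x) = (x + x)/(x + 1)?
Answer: -26730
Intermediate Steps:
p(C, x) = 2*x/(1 + x) (p(C, x) = (2*x)/(1 + x) = 2*x/(1 + x))
X(v, m) = -3*v
N(F) = -9/2 + 3*F/4 + 3*F**2/4 (N(F) = 3*((F**2 + (2*1/(1 + 1))*F) - 6)/4 = 3*((F**2 + (2*1/2)*F) - 6)/4 = 3*((F**2 + (2*1*(1/2))*F) - 6)/4 = 3*((F**2 + 1*F) - 6)/4 = 3*((F**2 + F) - 6)/4 = 3*((F + F**2) - 6)/4 = 3*(-6 + F + F**2)/4 = -9/2 + 3*F/4 + 3*F**2/4)
(55*((4 + 2)*(-3)))*N(X(-2, 6)) = (55*((4 + 2)*(-3)))*(-9/2 + 3*(-3*(-2))/4 + 3*(-3*(-2))**2/4) = (55*(6*(-3)))*(-9/2 + (3/4)*6 + (3/4)*6**2) = (55*(-18))*(-9/2 + 9/2 + (3/4)*36) = -990*(-9/2 + 9/2 + 27) = -990*27 = -26730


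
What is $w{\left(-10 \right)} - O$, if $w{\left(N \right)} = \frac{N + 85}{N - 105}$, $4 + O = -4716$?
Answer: $\frac{108545}{23} \approx 4719.3$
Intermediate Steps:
$O = -4720$ ($O = -4 - 4716 = -4720$)
$w{\left(N \right)} = \frac{85 + N}{-105 + N}$
$w{\left(-10 \right)} - O = \frac{85 - 10}{-105 - 10} - -4720 = \frac{1}{-115} \cdot 75 + 4720 = \left(- \frac{1}{115}\right) 75 + 4720 = - \frac{15}{23} + 4720 = \frac{108545}{23}$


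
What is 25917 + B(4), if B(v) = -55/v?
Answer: 103613/4 ≈ 25903.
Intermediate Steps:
25917 + B(4) = 25917 - 55/4 = 103613/4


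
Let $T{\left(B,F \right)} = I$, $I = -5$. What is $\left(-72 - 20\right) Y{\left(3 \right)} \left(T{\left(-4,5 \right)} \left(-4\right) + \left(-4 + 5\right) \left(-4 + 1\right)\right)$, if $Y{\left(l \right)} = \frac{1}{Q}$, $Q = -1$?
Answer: $1564$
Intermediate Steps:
$T{\left(B,F \right)} = -5$
$Y{\left(l \right)} = -1$ ($Y{\left(l \right)} = \frac{1}{-1} = -1$)
$\left(-72 - 20\right) Y{\left(3 \right)} \left(T{\left(-4,5 \right)} \left(-4\right) + \left(-4 + 5\right) \left(-4 + 1\right)\right) = \left(-72 - 20\right) \left(- (\left(-5\right) \left(-4\right) + \left(-4 + 5\right) \left(-4 + 1\right))\right) = - 92 \left(- (20 + 1 \left(-3\right))\right) = - 92 \left(- (20 - 3)\right) = - 92 \left(\left(-1\right) 17\right) = \left(-92\right) \left(-17\right) = 1564$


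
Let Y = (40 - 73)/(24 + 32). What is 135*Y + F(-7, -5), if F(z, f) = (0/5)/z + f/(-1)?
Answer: -4175/56 ≈ -74.554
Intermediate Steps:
F(z, f) = -f (F(z, f) = (0*(1/5))/z + f*(-1) = 0/z - f = 0 - f = -f)
Y = -33/56 ≈ -0.58929
135*Y + F(-7, -5) = 135*(-33/56) - 1*(-5) = -4455/56 + 5 = -4175/56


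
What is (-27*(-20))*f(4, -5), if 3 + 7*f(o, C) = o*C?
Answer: -12420/7 ≈ -1774.3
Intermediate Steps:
f(o, C) = -3/7 + C*o/7 (f(o, C) = -3/7 + (o*C)/7 = -3/7 + (C*o)/7 = -3/7 + C*o/7)
(-27*(-20))*f(4, -5) = (-27*(-20))*(-3/7 + (⅐)*(-5)*4) = 540*(-3/7 - 20/7) = 540*(-23/7) = -12420/7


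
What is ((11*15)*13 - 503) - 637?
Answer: 1005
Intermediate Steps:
((11*15)*13 - 503) - 637 = (165*13 - 503) - 637 = (2145 - 503) - 637 = 1642 - 637 = 1005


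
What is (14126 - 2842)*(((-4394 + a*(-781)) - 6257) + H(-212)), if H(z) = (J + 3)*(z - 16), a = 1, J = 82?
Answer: -347682608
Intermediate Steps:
H(z) = -1360 + 85*z (H(z) = (82 + 3)*(z - 16) = 85*(-16 + z) = -1360 + 85*z)
(14126 - 2842)*(((-4394 + a*(-781)) - 6257) + H(-212)) = (14126 - 2842)*(((-4394 + 1*(-781)) - 6257) + (-1360 + 85*(-212))) = 11284*(((-4394 - 781) - 6257) + (-1360 - 18020)) = 11284*((-5175 - 6257) - 19380) = 11284*(-11432 - 19380) = 11284*(-30812) = -347682608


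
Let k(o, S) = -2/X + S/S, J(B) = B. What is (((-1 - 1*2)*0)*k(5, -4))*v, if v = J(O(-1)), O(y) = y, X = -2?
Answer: 0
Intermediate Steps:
v = -1
k(o, S) = 2 (k(o, S) = -2/(-2) + S/S = -2*(-½) + 1 = 1 + 1 = 2)
(((-1 - 1*2)*0)*k(5, -4))*v = (((-1 - 1*2)*0)*2)*(-1) = (((-1 - 2)*0)*2)*(-1) = (-3*0*2)*(-1) = (0*2)*(-1) = 0*(-1) = 0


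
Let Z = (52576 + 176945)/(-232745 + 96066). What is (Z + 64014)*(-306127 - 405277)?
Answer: -6224173181888940/136679 ≈ -4.5539e+10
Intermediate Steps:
Z = -229521/136679 (Z = 229521/(-136679) = 229521*(-1/136679) = -229521/136679 ≈ -1.6793)
(Z + 64014)*(-306127 - 405277) = (-229521/136679 + 64014)*(-306127 - 405277) = (8749139985/136679)*(-711404) = -6224173181888940/136679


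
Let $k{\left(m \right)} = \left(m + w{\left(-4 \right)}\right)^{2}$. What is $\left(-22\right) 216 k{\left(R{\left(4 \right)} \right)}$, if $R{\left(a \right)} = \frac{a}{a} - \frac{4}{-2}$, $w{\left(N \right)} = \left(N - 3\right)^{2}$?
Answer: $-12849408$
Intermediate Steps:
$w{\left(N \right)} = \left(-3 + N\right)^{2}$
$R{\left(a \right)} = 3$ ($R{\left(a \right)} = 1 - -2 = 1 + 2 = 3$)
$k{\left(m \right)} = \left(49 + m\right)^{2}$ ($k{\left(m \right)} = \left(m + \left(-3 - 4\right)^{2}\right)^{2} = \left(m + \left(-7\right)^{2}\right)^{2} = \left(m + 49\right)^{2} = \left(49 + m\right)^{2}$)
$\left(-22\right) 216 k{\left(R{\left(4 \right)} \right)} = \left(-22\right) 216 \left(49 + 3\right)^{2} = - 4752 \cdot 52^{2} = \left(-4752\right) 2704 = -12849408$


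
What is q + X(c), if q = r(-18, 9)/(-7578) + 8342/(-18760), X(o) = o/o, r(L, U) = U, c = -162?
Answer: 2188299/3948980 ≈ 0.55414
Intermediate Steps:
X(o) = 1
q = -1760681/3948980 (q = 9/(-7578) + 8342/(-18760) = 9*(-1/7578) + 8342*(-1/18760) = -1/842 - 4171/9380 = -1760681/3948980 ≈ -0.44586)
q + X(c) = -1760681/3948980 + 1 = 2188299/3948980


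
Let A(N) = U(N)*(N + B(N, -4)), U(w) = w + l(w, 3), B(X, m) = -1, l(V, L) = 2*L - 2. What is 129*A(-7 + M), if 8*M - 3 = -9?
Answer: 67725/16 ≈ 4232.8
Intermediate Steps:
M = -¾ (M = 3/8 + (⅛)*(-9) = 3/8 - 9/8 = -¾ ≈ -0.75000)
l(V, L) = -2 + 2*L
U(w) = 4 + w (U(w) = w + (-2 + 2*3) = w + (-2 + 6) = w + 4 = 4 + w)
A(N) = (-1 + N)*(4 + N) (A(N) = (4 + N)*(N - 1) = (4 + N)*(-1 + N) = (-1 + N)*(4 + N))
129*A(-7 + M) = 129*((-1 + (-7 - ¾))*(4 + (-7 - ¾))) = 129*((-1 - 31/4)*(4 - 31/4)) = 129*(-35/4*(-15/4)) = 129*(525/16) = 67725/16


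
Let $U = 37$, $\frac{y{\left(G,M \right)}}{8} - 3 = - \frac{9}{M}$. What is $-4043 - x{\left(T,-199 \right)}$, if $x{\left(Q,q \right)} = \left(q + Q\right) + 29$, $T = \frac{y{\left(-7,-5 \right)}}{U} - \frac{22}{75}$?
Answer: $- \frac{10749641}{2775} \approx -3873.7$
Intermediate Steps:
$y{\left(G,M \right)} = 24 - \frac{72}{M}$ ($y{\left(G,M \right)} = 24 + 8 \left(- \frac{9}{M}\right) = 24 - \frac{72}{M}$)
$T = \frac{2066}{2775}$ ($T = \frac{24 - \frac{72}{-5}}{37} - \frac{22}{75} = \left(24 - - \frac{72}{5}\right) \frac{1}{37} - \frac{22}{75} = \left(24 + \frac{72}{5}\right) \frac{1}{37} - \frac{22}{75} = \frac{192}{5} \cdot \frac{1}{37} - \frac{22}{75} = \frac{192}{185} - \frac{22}{75} = \frac{2066}{2775} \approx 0.7445$)
$x{\left(Q,q \right)} = 29 + Q + q$ ($x{\left(Q,q \right)} = \left(Q + q\right) + 29 = 29 + Q + q$)
$-4043 - x{\left(T,-199 \right)} = -4043 - \left(29 + \frac{2066}{2775} - 199\right) = -4043 - - \frac{469684}{2775} = -4043 + \frac{469684}{2775} = - \frac{10749641}{2775}$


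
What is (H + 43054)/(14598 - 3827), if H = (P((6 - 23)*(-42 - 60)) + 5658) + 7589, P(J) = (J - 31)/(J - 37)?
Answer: 95544500/18278387 ≈ 5.2272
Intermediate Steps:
P(J) = (-31 + J)/(-37 + J)
H = 22481862/1697 (H = ((-31 + (6 - 23)*(-42 - 60))/(-37 + (6 - 23)*(-42 - 60)) + 5658) + 7589 = ((-31 - 17*(-102))/(-37 - 17*(-102)) + 5658) + 7589 = ((-31 + 1734)/(-37 + 1734) + 5658) + 7589 = (1703/1697 + 5658) + 7589 = 9603329/1697 + 7589 = 22481862/1697 ≈ 13248.)
(H + 43054)/(14598 - 3827) = (22481862/1697 + 43054)/(14598 - 3827) = (95544500/1697)/10771 = (95544500/1697)*(1/10771) = 95544500/18278387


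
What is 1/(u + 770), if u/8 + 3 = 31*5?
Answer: 1/1986 ≈ 0.00050353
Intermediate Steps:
u = 1216 (u = -24 + 8*(31*5) = -24 + 8*155 = -24 + 1240 = 1216)
1/(u + 770) = 1/(1216 + 770) = 1/1986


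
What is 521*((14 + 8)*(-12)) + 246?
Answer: -137298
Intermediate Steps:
521*((14 + 8)*(-12)) + 246 = 521*(22*(-12)) + 246 = 521*(-264) + 246 = -137544 + 246 = -137298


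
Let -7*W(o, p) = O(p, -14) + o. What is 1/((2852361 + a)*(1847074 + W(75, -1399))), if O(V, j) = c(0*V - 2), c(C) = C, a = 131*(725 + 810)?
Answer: 7/39479362117470 ≈ 1.7731e-13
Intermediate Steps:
a = 201085 (a = 131*1535 = 201085)
O(V, j) = -2 (O(V, j) = 0*V - 2 = 0 - 2 = -2)
W(o, p) = 2/7 - o/7 (W(o, p) = -(-2 + o)/7 = 2/7 - o/7)
1/((2852361 + a)*(1847074 + W(75, -1399))) = 1/((2852361 + 201085)*(1847074 + (2/7 - ⅐*75))) = 1/(3053446*(1847074 + (2/7 - 75/7))) = 1/(3053446*(1847074 - 73/7)) = 1/(3053446*(12929445/7)) = 1/(39479362117470/7) = 7/39479362117470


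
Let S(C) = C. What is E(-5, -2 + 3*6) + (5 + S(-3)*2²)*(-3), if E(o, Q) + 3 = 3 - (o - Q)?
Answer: 42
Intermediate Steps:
E(o, Q) = Q - o (E(o, Q) = -3 + (3 - (o - Q)) = -3 + (3 + (Q - o)) = -3 + (3 + Q - o) = Q - o)
E(-5, -2 + 3*6) + (5 + S(-3)*2²)*(-3) = ((-2 + 3*6) - 1*(-5)) + (5 - 3*2²)*(-3) = ((-2 + 18) + 5) + (5 - 3*4)*(-3) = (16 + 5) + (5 - 12)*(-3) = 21 - 7*(-3) = 21 + 21 = 42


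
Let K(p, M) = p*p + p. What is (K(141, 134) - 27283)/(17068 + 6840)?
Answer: -7261/23908 ≈ -0.30371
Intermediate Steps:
K(p, M) = p + p**2 (K(p, M) = p**2 + p = p + p**2)
(K(141, 134) - 27283)/(17068 + 6840) = (141*(1 + 141) - 27283)/(17068 + 6840) = (141*142 - 27283)/23908 = (20022 - 27283)*(1/23908) = -7261*1/23908 = -7261/23908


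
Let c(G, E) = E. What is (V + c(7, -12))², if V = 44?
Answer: 1024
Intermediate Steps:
(V + c(7, -12))² = (44 - 12)² = 32² = 1024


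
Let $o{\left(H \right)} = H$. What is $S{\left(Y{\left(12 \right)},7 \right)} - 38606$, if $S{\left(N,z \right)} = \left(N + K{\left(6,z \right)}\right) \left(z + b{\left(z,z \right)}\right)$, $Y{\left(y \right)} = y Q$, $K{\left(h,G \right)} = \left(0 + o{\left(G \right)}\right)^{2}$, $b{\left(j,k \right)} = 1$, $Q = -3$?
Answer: $-38502$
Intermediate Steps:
$K{\left(h,G \right)} = G^{2}$ ($K{\left(h,G \right)} = \left(0 + G\right)^{2} = G^{2}$)
$Y{\left(y \right)} = - 3 y$ ($Y{\left(y \right)} = y \left(-3\right) = - 3 y$)
$S{\left(N,z \right)} = \left(1 + z\right) \left(N + z^{2}\right)$ ($S{\left(N,z \right)} = \left(N + z^{2}\right) \left(z + 1\right) = \left(N + z^{2}\right) \left(1 + z\right) = \left(1 + z\right) \left(N + z^{2}\right)$)
$S{\left(Y{\left(12 \right)},7 \right)} - 38606 = \left(\left(-3\right) 12 + 7^{2} + 7^{3} + \left(-3\right) 12 \cdot 7\right) - 38606 = \left(-36 + 49 + 343 - 252\right) - 38606 = 104 - 38606 = -38502$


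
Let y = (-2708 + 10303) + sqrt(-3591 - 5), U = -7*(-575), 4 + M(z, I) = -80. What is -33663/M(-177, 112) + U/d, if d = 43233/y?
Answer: 191581999/172932 + 8050*I*sqrt(899)/43233 ≈ 1107.8 + 5.5829*I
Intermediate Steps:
M(z, I) = -84 (M(z, I) = -4 - 80 = -84)
U = 4025
y = 7595 + 2*I*sqrt(899) (y = 7595 + sqrt(-3596) = 7595 + 2*I*sqrt(899) ≈ 7595.0 + 59.967*I)
d = 43233/(7595 + 2*I*sqrt(899)) ≈ 5.6919 - 0.044941*I
-33663/M(-177, 112) + U/d = -33663/(-84) + 4025/(3530695/620297 - 28822*I*sqrt(899)/19229207) = -33663*(-1/84) + 4025/(3530695/620297 - 28822*I*sqrt(899)/19229207) = 1603/4 + 4025/(3530695/620297 - 28822*I*sqrt(899)/19229207)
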